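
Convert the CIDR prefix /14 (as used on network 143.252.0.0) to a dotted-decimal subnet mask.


/14 means 14 network bits, 18 host bits
Binary: 11111111111111000000000000000000
Mask: 255.252.0.0


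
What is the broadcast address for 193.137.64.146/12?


Network: 193.128.0.0/12
Host bits = 20
Set all host bits to 1:
Broadcast: 193.143.255.255


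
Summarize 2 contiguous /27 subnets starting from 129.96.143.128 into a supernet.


Original prefix: /27
Number of subnets: 2 = 2^1
New prefix = 27 - 1 = 26
Supernet: 129.96.143.128/26


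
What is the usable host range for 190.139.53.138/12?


Network: 190.128.0.0
Broadcast: 190.143.255.255
First usable = network + 1
Last usable = broadcast - 1
Range: 190.128.0.1 to 190.143.255.254


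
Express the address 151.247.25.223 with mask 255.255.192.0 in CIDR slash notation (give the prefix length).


Binary: 11111111.11111111.11000000.00000000
Count leading 1s
Prefix: /18


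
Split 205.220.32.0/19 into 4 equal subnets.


New prefix = 19 + 2 = 21
Each subnet has 2048 addresses
  205.220.32.0/21
  205.220.40.0/21
  205.220.48.0/21
  205.220.56.0/21
Subnets: 205.220.32.0/21, 205.220.40.0/21, 205.220.48.0/21, 205.220.56.0/21


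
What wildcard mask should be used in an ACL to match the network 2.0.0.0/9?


Subnet mask: 255.128.0.0
Wildcard = 255.255.255.255 - subnet mask
255 - 255 = 0
255 - 128 = 127
255 - 0 = 255
255 - 0 = 255
Wildcard: 0.127.255.255


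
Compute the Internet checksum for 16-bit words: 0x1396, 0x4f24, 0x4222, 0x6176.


Sum all words (with carry folding):
+ 0x1396 = 0x1396
+ 0x4f24 = 0x62ba
+ 0x4222 = 0xa4dc
+ 0x6176 = 0x0653
One's complement: ~0x0653
Checksum = 0xf9ac


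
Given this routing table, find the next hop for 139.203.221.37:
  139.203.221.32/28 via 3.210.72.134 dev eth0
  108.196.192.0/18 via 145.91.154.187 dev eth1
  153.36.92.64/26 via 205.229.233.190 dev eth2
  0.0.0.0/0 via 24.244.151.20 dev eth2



Longest prefix match for 139.203.221.37:
  /28 139.203.221.32: MATCH
  /18 108.196.192.0: no
  /26 153.36.92.64: no
  /0 0.0.0.0: MATCH
Selected: next-hop 3.210.72.134 via eth0 (matched /28)


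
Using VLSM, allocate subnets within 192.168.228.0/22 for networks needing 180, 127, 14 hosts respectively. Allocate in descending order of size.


180 hosts -> /24 (254 usable): 192.168.228.0/24
127 hosts -> /24 (254 usable): 192.168.229.0/24
14 hosts -> /28 (14 usable): 192.168.230.0/28
Allocation: 192.168.228.0/24 (180 hosts, 254 usable); 192.168.229.0/24 (127 hosts, 254 usable); 192.168.230.0/28 (14 hosts, 14 usable)


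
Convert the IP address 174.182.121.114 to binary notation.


174 = 10101110
182 = 10110110
121 = 01111001
114 = 01110010
Binary: 10101110.10110110.01111001.01110010


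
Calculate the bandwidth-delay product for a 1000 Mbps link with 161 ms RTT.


BDP = bandwidth * RTT
= 1000 Mbps * 161 ms
= 1000 * 1e6 * 161 / 1000 bits
= 161000000 bits
= 20125000 bytes
= 19653.3203 KB
BDP = 161000000 bits (20125000 bytes)


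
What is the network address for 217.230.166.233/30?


IP:   11011001.11100110.10100110.11101001
Mask: 11111111.11111111.11111111.11111100
AND operation:
Net:  11011001.11100110.10100110.11101000
Network: 217.230.166.232/30


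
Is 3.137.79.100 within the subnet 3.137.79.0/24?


Subnet network: 3.137.79.0
Test IP AND mask: 3.137.79.0
Yes, 3.137.79.100 is in 3.137.79.0/24


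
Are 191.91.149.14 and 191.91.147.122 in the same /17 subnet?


Mask: 255.255.128.0
191.91.149.14 AND mask = 191.91.128.0
191.91.147.122 AND mask = 191.91.128.0
Yes, same subnet (191.91.128.0)


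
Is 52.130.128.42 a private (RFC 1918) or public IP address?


RFC 1918 private ranges:
  10.0.0.0/8 (10.0.0.0 - 10.255.255.255)
  172.16.0.0/12 (172.16.0.0 - 172.31.255.255)
  192.168.0.0/16 (192.168.0.0 - 192.168.255.255)
Public (not in any RFC 1918 range)


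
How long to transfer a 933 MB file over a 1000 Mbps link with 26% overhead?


Effective throughput = 1000 * (1 - 26/100) = 740 Mbps
File size in Mb = 933 * 8 = 7464 Mb
Time = 7464 / 740
Time = 10.0865 seconds


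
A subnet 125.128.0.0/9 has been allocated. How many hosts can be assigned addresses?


Host bits = 32 - 9 = 23
Total addresses = 2^23 = 8388608
Usable = total - 2 (network and broadcast)
Usable hosts: 8388606


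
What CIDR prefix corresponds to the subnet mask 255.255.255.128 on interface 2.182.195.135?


Binary: 11111111.11111111.11111111.10000000
Count leading 1s
Prefix: /25


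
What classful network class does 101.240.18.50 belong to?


First octet: 101
Binary: 01100101
0xxxxxxx -> Class A (1-126)
Class A, default mask 255.0.0.0 (/8)


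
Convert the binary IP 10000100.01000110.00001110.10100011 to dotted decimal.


10000100 = 132
01000110 = 70
00001110 = 14
10100011 = 163
IP: 132.70.14.163


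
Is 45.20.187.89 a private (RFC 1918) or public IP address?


RFC 1918 private ranges:
  10.0.0.0/8 (10.0.0.0 - 10.255.255.255)
  172.16.0.0/12 (172.16.0.0 - 172.31.255.255)
  192.168.0.0/16 (192.168.0.0 - 192.168.255.255)
Public (not in any RFC 1918 range)


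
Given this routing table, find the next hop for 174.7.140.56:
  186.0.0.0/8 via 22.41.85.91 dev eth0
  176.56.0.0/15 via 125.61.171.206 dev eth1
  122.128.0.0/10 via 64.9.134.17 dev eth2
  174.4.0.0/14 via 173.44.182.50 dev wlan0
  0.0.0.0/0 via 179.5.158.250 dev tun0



Longest prefix match for 174.7.140.56:
  /8 186.0.0.0: no
  /15 176.56.0.0: no
  /10 122.128.0.0: no
  /14 174.4.0.0: MATCH
  /0 0.0.0.0: MATCH
Selected: next-hop 173.44.182.50 via wlan0 (matched /14)


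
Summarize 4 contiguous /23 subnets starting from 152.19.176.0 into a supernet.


Original prefix: /23
Number of subnets: 4 = 2^2
New prefix = 23 - 2 = 21
Supernet: 152.19.176.0/21


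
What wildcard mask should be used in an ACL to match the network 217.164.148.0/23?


Subnet mask: 255.255.254.0
Wildcard = 255.255.255.255 - subnet mask
255 - 255 = 0
255 - 255 = 0
255 - 254 = 1
255 - 0 = 255
Wildcard: 0.0.1.255


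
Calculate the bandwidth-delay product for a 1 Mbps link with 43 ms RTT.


BDP = bandwidth * RTT
= 1 Mbps * 43 ms
= 1 * 1e6 * 43 / 1000 bits
= 43000 bits
= 5375 bytes
= 5.249 KB
BDP = 43000 bits (5375 bytes)


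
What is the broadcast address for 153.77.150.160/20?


Network: 153.77.144.0/20
Host bits = 12
Set all host bits to 1:
Broadcast: 153.77.159.255


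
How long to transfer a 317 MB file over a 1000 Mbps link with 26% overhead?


Effective throughput = 1000 * (1 - 26/100) = 740 Mbps
File size in Mb = 317 * 8 = 2536 Mb
Time = 2536 / 740
Time = 3.427 seconds


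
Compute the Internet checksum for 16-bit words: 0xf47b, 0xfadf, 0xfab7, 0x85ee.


Sum all words (with carry folding):
+ 0xf47b = 0xf47b
+ 0xfadf = 0xef5b
+ 0xfab7 = 0xea13
+ 0x85ee = 0x7002
One's complement: ~0x7002
Checksum = 0x8ffd


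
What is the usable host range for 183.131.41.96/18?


Network: 183.131.0.0
Broadcast: 183.131.63.255
First usable = network + 1
Last usable = broadcast - 1
Range: 183.131.0.1 to 183.131.63.254


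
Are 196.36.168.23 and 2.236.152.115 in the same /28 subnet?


Mask: 255.255.255.240
196.36.168.23 AND mask = 196.36.168.16
2.236.152.115 AND mask = 2.236.152.112
No, different subnets (196.36.168.16 vs 2.236.152.112)


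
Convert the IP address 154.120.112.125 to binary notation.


154 = 10011010
120 = 01111000
112 = 01110000
125 = 01111101
Binary: 10011010.01111000.01110000.01111101


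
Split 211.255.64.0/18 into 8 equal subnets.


New prefix = 18 + 3 = 21
Each subnet has 2048 addresses
  211.255.64.0/21
  211.255.72.0/21
  211.255.80.0/21
  211.255.88.0/21
  211.255.96.0/21
  211.255.104.0/21
  211.255.112.0/21
  211.255.120.0/21
Subnets: 211.255.64.0/21, 211.255.72.0/21, 211.255.80.0/21, 211.255.88.0/21, 211.255.96.0/21, 211.255.104.0/21, 211.255.112.0/21, 211.255.120.0/21


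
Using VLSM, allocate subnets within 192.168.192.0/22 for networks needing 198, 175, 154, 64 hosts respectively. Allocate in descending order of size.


198 hosts -> /24 (254 usable): 192.168.192.0/24
175 hosts -> /24 (254 usable): 192.168.193.0/24
154 hosts -> /24 (254 usable): 192.168.194.0/24
64 hosts -> /25 (126 usable): 192.168.195.0/25
Allocation: 192.168.192.0/24 (198 hosts, 254 usable); 192.168.193.0/24 (175 hosts, 254 usable); 192.168.194.0/24 (154 hosts, 254 usable); 192.168.195.0/25 (64 hosts, 126 usable)


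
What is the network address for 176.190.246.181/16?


IP:   10110000.10111110.11110110.10110101
Mask: 11111111.11111111.00000000.00000000
AND operation:
Net:  10110000.10111110.00000000.00000000
Network: 176.190.0.0/16


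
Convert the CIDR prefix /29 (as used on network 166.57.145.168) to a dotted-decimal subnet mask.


/29 means 29 network bits, 3 host bits
Binary: 11111111111111111111111111111000
Mask: 255.255.255.248


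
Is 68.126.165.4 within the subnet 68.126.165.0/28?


Subnet network: 68.126.165.0
Test IP AND mask: 68.126.165.0
Yes, 68.126.165.4 is in 68.126.165.0/28


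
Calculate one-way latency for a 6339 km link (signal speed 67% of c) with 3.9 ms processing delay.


Speed = 0.67 * 3e5 km/s = 201000 km/s
Propagation delay = 6339 / 201000 = 0.0315 s = 31.5373 ms
Processing delay = 3.9 ms
Total one-way latency = 35.4373 ms


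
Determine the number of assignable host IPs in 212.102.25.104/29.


Host bits = 32 - 29 = 3
Total addresses = 2^3 = 8
Usable = total - 2 (network and broadcast)
Usable hosts: 6


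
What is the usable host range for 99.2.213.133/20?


Network: 99.2.208.0
Broadcast: 99.2.223.255
First usable = network + 1
Last usable = broadcast - 1
Range: 99.2.208.1 to 99.2.223.254


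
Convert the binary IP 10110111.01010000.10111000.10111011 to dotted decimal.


10110111 = 183
01010000 = 80
10111000 = 184
10111011 = 187
IP: 183.80.184.187


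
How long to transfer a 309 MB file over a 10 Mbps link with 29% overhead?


Effective throughput = 10 * (1 - 29/100) = 7.1 Mbps
File size in Mb = 309 * 8 = 2472 Mb
Time = 2472 / 7.1
Time = 348.169 seconds


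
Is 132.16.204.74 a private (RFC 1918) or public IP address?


RFC 1918 private ranges:
  10.0.0.0/8 (10.0.0.0 - 10.255.255.255)
  172.16.0.0/12 (172.16.0.0 - 172.31.255.255)
  192.168.0.0/16 (192.168.0.0 - 192.168.255.255)
Public (not in any RFC 1918 range)


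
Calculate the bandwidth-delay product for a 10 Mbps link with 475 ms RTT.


BDP = bandwidth * RTT
= 10 Mbps * 475 ms
= 10 * 1e6 * 475 / 1000 bits
= 4750000 bits
= 593750 bytes
= 579.834 KB
BDP = 4750000 bits (593750 bytes)


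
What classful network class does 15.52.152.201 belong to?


First octet: 15
Binary: 00001111
0xxxxxxx -> Class A (1-126)
Class A, default mask 255.0.0.0 (/8)


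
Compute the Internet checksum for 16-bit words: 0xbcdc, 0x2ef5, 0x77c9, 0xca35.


Sum all words (with carry folding):
+ 0xbcdc = 0xbcdc
+ 0x2ef5 = 0xebd1
+ 0x77c9 = 0x639b
+ 0xca35 = 0x2dd1
One's complement: ~0x2dd1
Checksum = 0xd22e


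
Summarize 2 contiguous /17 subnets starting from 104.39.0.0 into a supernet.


Original prefix: /17
Number of subnets: 2 = 2^1
New prefix = 17 - 1 = 16
Supernet: 104.39.0.0/16


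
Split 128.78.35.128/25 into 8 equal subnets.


New prefix = 25 + 3 = 28
Each subnet has 16 addresses
  128.78.35.128/28
  128.78.35.144/28
  128.78.35.160/28
  128.78.35.176/28
  128.78.35.192/28
  128.78.35.208/28
  128.78.35.224/28
  128.78.35.240/28
Subnets: 128.78.35.128/28, 128.78.35.144/28, 128.78.35.160/28, 128.78.35.176/28, 128.78.35.192/28, 128.78.35.208/28, 128.78.35.224/28, 128.78.35.240/28


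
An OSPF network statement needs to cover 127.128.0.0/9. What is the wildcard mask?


Subnet mask: 255.128.0.0
Wildcard = 255.255.255.255 - subnet mask
255 - 255 = 0
255 - 128 = 127
255 - 0 = 255
255 - 0 = 255
Wildcard: 0.127.255.255


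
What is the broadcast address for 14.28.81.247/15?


Network: 14.28.0.0/15
Host bits = 17
Set all host bits to 1:
Broadcast: 14.29.255.255


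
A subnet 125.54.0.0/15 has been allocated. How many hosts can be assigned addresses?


Host bits = 32 - 15 = 17
Total addresses = 2^17 = 131072
Usable = total - 2 (network and broadcast)
Usable hosts: 131070


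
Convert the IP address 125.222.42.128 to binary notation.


125 = 01111101
222 = 11011110
42 = 00101010
128 = 10000000
Binary: 01111101.11011110.00101010.10000000


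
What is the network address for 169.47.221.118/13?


IP:   10101001.00101111.11011101.01110110
Mask: 11111111.11111000.00000000.00000000
AND operation:
Net:  10101001.00101000.00000000.00000000
Network: 169.40.0.0/13


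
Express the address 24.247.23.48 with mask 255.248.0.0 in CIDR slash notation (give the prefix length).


Binary: 11111111.11111000.00000000.00000000
Count leading 1s
Prefix: /13


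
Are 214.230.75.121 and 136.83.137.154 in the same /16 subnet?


Mask: 255.255.0.0
214.230.75.121 AND mask = 214.230.0.0
136.83.137.154 AND mask = 136.83.0.0
No, different subnets (214.230.0.0 vs 136.83.0.0)


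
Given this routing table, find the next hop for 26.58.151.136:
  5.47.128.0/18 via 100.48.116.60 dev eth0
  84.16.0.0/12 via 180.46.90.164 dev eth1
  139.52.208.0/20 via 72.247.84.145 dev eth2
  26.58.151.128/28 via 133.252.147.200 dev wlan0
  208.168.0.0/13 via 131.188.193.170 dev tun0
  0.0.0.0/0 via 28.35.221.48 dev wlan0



Longest prefix match for 26.58.151.136:
  /18 5.47.128.0: no
  /12 84.16.0.0: no
  /20 139.52.208.0: no
  /28 26.58.151.128: MATCH
  /13 208.168.0.0: no
  /0 0.0.0.0: MATCH
Selected: next-hop 133.252.147.200 via wlan0 (matched /28)


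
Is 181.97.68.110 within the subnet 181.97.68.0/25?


Subnet network: 181.97.68.0
Test IP AND mask: 181.97.68.0
Yes, 181.97.68.110 is in 181.97.68.0/25


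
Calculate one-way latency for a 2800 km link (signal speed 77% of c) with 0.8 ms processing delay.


Speed = 0.77 * 3e5 km/s = 231000 km/s
Propagation delay = 2800 / 231000 = 0.0121 s = 12.1212 ms
Processing delay = 0.8 ms
Total one-way latency = 12.9212 ms


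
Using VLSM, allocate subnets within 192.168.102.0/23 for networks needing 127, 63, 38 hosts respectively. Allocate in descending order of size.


127 hosts -> /24 (254 usable): 192.168.102.0/24
63 hosts -> /25 (126 usable): 192.168.103.0/25
38 hosts -> /26 (62 usable): 192.168.103.128/26
Allocation: 192.168.102.0/24 (127 hosts, 254 usable); 192.168.103.0/25 (63 hosts, 126 usable); 192.168.103.128/26 (38 hosts, 62 usable)


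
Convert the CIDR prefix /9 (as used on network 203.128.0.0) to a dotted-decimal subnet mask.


/9 means 9 network bits, 23 host bits
Binary: 11111111100000000000000000000000
Mask: 255.128.0.0


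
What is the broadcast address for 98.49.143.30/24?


Network: 98.49.143.0/24
Host bits = 8
Set all host bits to 1:
Broadcast: 98.49.143.255


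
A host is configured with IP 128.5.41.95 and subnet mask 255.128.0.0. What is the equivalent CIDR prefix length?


Binary: 11111111.10000000.00000000.00000000
Count leading 1s
Prefix: /9


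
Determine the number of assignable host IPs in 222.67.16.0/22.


Host bits = 32 - 22 = 10
Total addresses = 2^10 = 1024
Usable = total - 2 (network and broadcast)
Usable hosts: 1022


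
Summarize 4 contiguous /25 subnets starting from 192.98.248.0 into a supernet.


Original prefix: /25
Number of subnets: 4 = 2^2
New prefix = 25 - 2 = 23
Supernet: 192.98.248.0/23


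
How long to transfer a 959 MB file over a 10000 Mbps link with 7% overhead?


Effective throughput = 10000 * (1 - 7/100) = 9300 Mbps
File size in Mb = 959 * 8 = 7672 Mb
Time = 7672 / 9300
Time = 0.8249 seconds


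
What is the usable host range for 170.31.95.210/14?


Network: 170.28.0.0
Broadcast: 170.31.255.255
First usable = network + 1
Last usable = broadcast - 1
Range: 170.28.0.1 to 170.31.255.254


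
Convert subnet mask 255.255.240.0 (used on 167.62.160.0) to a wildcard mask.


Subnet mask: 255.255.240.0
Wildcard = 255.255.255.255 - subnet mask
255 - 255 = 0
255 - 255 = 0
255 - 240 = 15
255 - 0 = 255
Wildcard: 0.0.15.255


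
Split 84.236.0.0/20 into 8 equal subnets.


New prefix = 20 + 3 = 23
Each subnet has 512 addresses
  84.236.0.0/23
  84.236.2.0/23
  84.236.4.0/23
  84.236.6.0/23
  84.236.8.0/23
  84.236.10.0/23
  84.236.12.0/23
  84.236.14.0/23
Subnets: 84.236.0.0/23, 84.236.2.0/23, 84.236.4.0/23, 84.236.6.0/23, 84.236.8.0/23, 84.236.10.0/23, 84.236.12.0/23, 84.236.14.0/23


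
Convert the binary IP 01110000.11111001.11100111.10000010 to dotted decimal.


01110000 = 112
11111001 = 249
11100111 = 231
10000010 = 130
IP: 112.249.231.130


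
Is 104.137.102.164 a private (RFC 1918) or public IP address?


RFC 1918 private ranges:
  10.0.0.0/8 (10.0.0.0 - 10.255.255.255)
  172.16.0.0/12 (172.16.0.0 - 172.31.255.255)
  192.168.0.0/16 (192.168.0.0 - 192.168.255.255)
Public (not in any RFC 1918 range)


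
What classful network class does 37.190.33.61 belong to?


First octet: 37
Binary: 00100101
0xxxxxxx -> Class A (1-126)
Class A, default mask 255.0.0.0 (/8)


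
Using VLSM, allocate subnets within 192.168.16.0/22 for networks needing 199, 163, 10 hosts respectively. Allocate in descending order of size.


199 hosts -> /24 (254 usable): 192.168.16.0/24
163 hosts -> /24 (254 usable): 192.168.17.0/24
10 hosts -> /28 (14 usable): 192.168.18.0/28
Allocation: 192.168.16.0/24 (199 hosts, 254 usable); 192.168.17.0/24 (163 hosts, 254 usable); 192.168.18.0/28 (10 hosts, 14 usable)


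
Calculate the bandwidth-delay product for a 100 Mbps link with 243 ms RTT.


BDP = bandwidth * RTT
= 100 Mbps * 243 ms
= 100 * 1e6 * 243 / 1000 bits
= 24300000 bits
= 3037500 bytes
= 2966.3086 KB
BDP = 24300000 bits (3037500 bytes)


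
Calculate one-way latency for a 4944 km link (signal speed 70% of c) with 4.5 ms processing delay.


Speed = 0.7 * 3e5 km/s = 210000 km/s
Propagation delay = 4944 / 210000 = 0.0235 s = 23.5429 ms
Processing delay = 4.5 ms
Total one-way latency = 28.0429 ms


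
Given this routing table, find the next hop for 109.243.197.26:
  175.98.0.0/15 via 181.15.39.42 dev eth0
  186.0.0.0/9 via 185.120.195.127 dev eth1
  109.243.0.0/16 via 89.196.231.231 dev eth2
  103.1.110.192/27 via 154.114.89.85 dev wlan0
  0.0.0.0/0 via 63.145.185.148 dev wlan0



Longest prefix match for 109.243.197.26:
  /15 175.98.0.0: no
  /9 186.0.0.0: no
  /16 109.243.0.0: MATCH
  /27 103.1.110.192: no
  /0 0.0.0.0: MATCH
Selected: next-hop 89.196.231.231 via eth2 (matched /16)


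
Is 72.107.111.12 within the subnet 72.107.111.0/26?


Subnet network: 72.107.111.0
Test IP AND mask: 72.107.111.0
Yes, 72.107.111.12 is in 72.107.111.0/26


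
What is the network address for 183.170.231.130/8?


IP:   10110111.10101010.11100111.10000010
Mask: 11111111.00000000.00000000.00000000
AND operation:
Net:  10110111.00000000.00000000.00000000
Network: 183.0.0.0/8


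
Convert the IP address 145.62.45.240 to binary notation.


145 = 10010001
62 = 00111110
45 = 00101101
240 = 11110000
Binary: 10010001.00111110.00101101.11110000


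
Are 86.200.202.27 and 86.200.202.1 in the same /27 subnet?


Mask: 255.255.255.224
86.200.202.27 AND mask = 86.200.202.0
86.200.202.1 AND mask = 86.200.202.0
Yes, same subnet (86.200.202.0)


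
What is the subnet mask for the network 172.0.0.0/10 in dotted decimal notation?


/10 means 10 network bits, 22 host bits
Binary: 11111111110000000000000000000000
Mask: 255.192.0.0


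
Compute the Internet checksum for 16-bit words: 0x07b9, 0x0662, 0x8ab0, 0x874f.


Sum all words (with carry folding):
+ 0x07b9 = 0x07b9
+ 0x0662 = 0x0e1b
+ 0x8ab0 = 0x98cb
+ 0x874f = 0x201b
One's complement: ~0x201b
Checksum = 0xdfe4


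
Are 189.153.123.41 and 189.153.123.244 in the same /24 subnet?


Mask: 255.255.255.0
189.153.123.41 AND mask = 189.153.123.0
189.153.123.244 AND mask = 189.153.123.0
Yes, same subnet (189.153.123.0)


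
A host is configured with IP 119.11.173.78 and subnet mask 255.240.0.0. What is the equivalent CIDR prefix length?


Binary: 11111111.11110000.00000000.00000000
Count leading 1s
Prefix: /12


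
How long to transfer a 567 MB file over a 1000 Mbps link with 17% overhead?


Effective throughput = 1000 * (1 - 17/100) = 830 Mbps
File size in Mb = 567 * 8 = 4536 Mb
Time = 4536 / 830
Time = 5.4651 seconds


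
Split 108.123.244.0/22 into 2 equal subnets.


New prefix = 22 + 1 = 23
Each subnet has 512 addresses
  108.123.244.0/23
  108.123.246.0/23
Subnets: 108.123.244.0/23, 108.123.246.0/23


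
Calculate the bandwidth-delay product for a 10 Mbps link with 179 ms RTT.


BDP = bandwidth * RTT
= 10 Mbps * 179 ms
= 10 * 1e6 * 179 / 1000 bits
= 1790000 bits
= 223750 bytes
= 218.5059 KB
BDP = 1790000 bits (223750 bytes)


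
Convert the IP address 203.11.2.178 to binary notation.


203 = 11001011
11 = 00001011
2 = 00000010
178 = 10110010
Binary: 11001011.00001011.00000010.10110010


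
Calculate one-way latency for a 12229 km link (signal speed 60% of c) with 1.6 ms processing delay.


Speed = 0.6 * 3e5 km/s = 180000 km/s
Propagation delay = 12229 / 180000 = 0.0679 s = 67.9389 ms
Processing delay = 1.6 ms
Total one-way latency = 69.5389 ms


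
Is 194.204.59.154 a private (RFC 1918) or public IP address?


RFC 1918 private ranges:
  10.0.0.0/8 (10.0.0.0 - 10.255.255.255)
  172.16.0.0/12 (172.16.0.0 - 172.31.255.255)
  192.168.0.0/16 (192.168.0.0 - 192.168.255.255)
Public (not in any RFC 1918 range)


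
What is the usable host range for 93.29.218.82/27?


Network: 93.29.218.64
Broadcast: 93.29.218.95
First usable = network + 1
Last usable = broadcast - 1
Range: 93.29.218.65 to 93.29.218.94


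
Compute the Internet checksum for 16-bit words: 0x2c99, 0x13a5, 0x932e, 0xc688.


Sum all words (with carry folding):
+ 0x2c99 = 0x2c99
+ 0x13a5 = 0x403e
+ 0x932e = 0xd36c
+ 0xc688 = 0x99f5
One's complement: ~0x99f5
Checksum = 0x660a


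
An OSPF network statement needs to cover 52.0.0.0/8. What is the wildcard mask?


Subnet mask: 255.0.0.0
Wildcard = 255.255.255.255 - subnet mask
255 - 255 = 0
255 - 0 = 255
255 - 0 = 255
255 - 0 = 255
Wildcard: 0.255.255.255


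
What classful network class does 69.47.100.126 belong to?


First octet: 69
Binary: 01000101
0xxxxxxx -> Class A (1-126)
Class A, default mask 255.0.0.0 (/8)


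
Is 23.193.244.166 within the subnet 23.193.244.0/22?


Subnet network: 23.193.244.0
Test IP AND mask: 23.193.244.0
Yes, 23.193.244.166 is in 23.193.244.0/22


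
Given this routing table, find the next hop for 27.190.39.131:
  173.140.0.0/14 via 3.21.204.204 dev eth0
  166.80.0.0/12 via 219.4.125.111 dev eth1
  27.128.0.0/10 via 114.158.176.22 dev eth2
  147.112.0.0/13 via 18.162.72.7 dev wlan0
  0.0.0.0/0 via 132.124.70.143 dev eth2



Longest prefix match for 27.190.39.131:
  /14 173.140.0.0: no
  /12 166.80.0.0: no
  /10 27.128.0.0: MATCH
  /13 147.112.0.0: no
  /0 0.0.0.0: MATCH
Selected: next-hop 114.158.176.22 via eth2 (matched /10)


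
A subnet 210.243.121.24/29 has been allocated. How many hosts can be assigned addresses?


Host bits = 32 - 29 = 3
Total addresses = 2^3 = 8
Usable = total - 2 (network and broadcast)
Usable hosts: 6


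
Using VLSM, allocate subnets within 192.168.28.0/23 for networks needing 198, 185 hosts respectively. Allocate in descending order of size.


198 hosts -> /24 (254 usable): 192.168.28.0/24
185 hosts -> /24 (254 usable): 192.168.29.0/24
Allocation: 192.168.28.0/24 (198 hosts, 254 usable); 192.168.29.0/24 (185 hosts, 254 usable)


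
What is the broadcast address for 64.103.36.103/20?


Network: 64.103.32.0/20
Host bits = 12
Set all host bits to 1:
Broadcast: 64.103.47.255


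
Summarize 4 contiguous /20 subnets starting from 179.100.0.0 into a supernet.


Original prefix: /20
Number of subnets: 4 = 2^2
New prefix = 20 - 2 = 18
Supernet: 179.100.0.0/18


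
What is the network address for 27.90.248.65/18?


IP:   00011011.01011010.11111000.01000001
Mask: 11111111.11111111.11000000.00000000
AND operation:
Net:  00011011.01011010.11000000.00000000
Network: 27.90.192.0/18


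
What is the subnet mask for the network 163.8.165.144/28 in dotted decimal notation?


/28 means 28 network bits, 4 host bits
Binary: 11111111111111111111111111110000
Mask: 255.255.255.240


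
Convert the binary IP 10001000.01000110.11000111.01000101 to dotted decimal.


10001000 = 136
01000110 = 70
11000111 = 199
01000101 = 69
IP: 136.70.199.69


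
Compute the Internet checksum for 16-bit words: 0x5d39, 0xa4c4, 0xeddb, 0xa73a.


Sum all words (with carry folding):
+ 0x5d39 = 0x5d39
+ 0xa4c4 = 0x01fe
+ 0xeddb = 0xefd9
+ 0xa73a = 0x9714
One's complement: ~0x9714
Checksum = 0x68eb


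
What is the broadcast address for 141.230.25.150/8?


Network: 141.0.0.0/8
Host bits = 24
Set all host bits to 1:
Broadcast: 141.255.255.255


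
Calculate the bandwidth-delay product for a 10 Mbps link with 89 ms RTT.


BDP = bandwidth * RTT
= 10 Mbps * 89 ms
= 10 * 1e6 * 89 / 1000 bits
= 890000 bits
= 111250 bytes
= 108.6426 KB
BDP = 890000 bits (111250 bytes)


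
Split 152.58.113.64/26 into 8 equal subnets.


New prefix = 26 + 3 = 29
Each subnet has 8 addresses
  152.58.113.64/29
  152.58.113.72/29
  152.58.113.80/29
  152.58.113.88/29
  152.58.113.96/29
  152.58.113.104/29
  152.58.113.112/29
  152.58.113.120/29
Subnets: 152.58.113.64/29, 152.58.113.72/29, 152.58.113.80/29, 152.58.113.88/29, 152.58.113.96/29, 152.58.113.104/29, 152.58.113.112/29, 152.58.113.120/29


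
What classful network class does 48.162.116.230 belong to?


First octet: 48
Binary: 00110000
0xxxxxxx -> Class A (1-126)
Class A, default mask 255.0.0.0 (/8)


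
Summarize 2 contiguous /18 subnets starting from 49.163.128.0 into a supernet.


Original prefix: /18
Number of subnets: 2 = 2^1
New prefix = 18 - 1 = 17
Supernet: 49.163.128.0/17


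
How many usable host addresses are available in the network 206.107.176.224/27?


Host bits = 32 - 27 = 5
Total addresses = 2^5 = 32
Usable = total - 2 (network and broadcast)
Usable hosts: 30


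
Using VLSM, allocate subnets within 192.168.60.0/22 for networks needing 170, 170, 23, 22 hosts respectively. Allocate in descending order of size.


170 hosts -> /24 (254 usable): 192.168.60.0/24
170 hosts -> /24 (254 usable): 192.168.61.0/24
23 hosts -> /27 (30 usable): 192.168.62.0/27
22 hosts -> /27 (30 usable): 192.168.62.32/27
Allocation: 192.168.60.0/24 (170 hosts, 254 usable); 192.168.61.0/24 (170 hosts, 254 usable); 192.168.62.0/27 (23 hosts, 30 usable); 192.168.62.32/27 (22 hosts, 30 usable)


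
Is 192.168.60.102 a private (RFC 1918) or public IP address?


RFC 1918 private ranges:
  10.0.0.0/8 (10.0.0.0 - 10.255.255.255)
  172.16.0.0/12 (172.16.0.0 - 172.31.255.255)
  192.168.0.0/16 (192.168.0.0 - 192.168.255.255)
Private (in 192.168.0.0/16)


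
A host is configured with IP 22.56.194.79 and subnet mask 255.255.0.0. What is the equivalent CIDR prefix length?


Binary: 11111111.11111111.00000000.00000000
Count leading 1s
Prefix: /16


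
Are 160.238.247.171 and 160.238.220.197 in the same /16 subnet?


Mask: 255.255.0.0
160.238.247.171 AND mask = 160.238.0.0
160.238.220.197 AND mask = 160.238.0.0
Yes, same subnet (160.238.0.0)


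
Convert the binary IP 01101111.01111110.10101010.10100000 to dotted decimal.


01101111 = 111
01111110 = 126
10101010 = 170
10100000 = 160
IP: 111.126.170.160


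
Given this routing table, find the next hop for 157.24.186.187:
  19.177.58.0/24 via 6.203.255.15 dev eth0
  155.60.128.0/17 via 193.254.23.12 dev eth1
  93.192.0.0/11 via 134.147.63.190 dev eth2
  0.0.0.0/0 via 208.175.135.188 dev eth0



Longest prefix match for 157.24.186.187:
  /24 19.177.58.0: no
  /17 155.60.128.0: no
  /11 93.192.0.0: no
  /0 0.0.0.0: MATCH
Selected: next-hop 208.175.135.188 via eth0 (matched /0)


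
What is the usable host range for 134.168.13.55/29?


Network: 134.168.13.48
Broadcast: 134.168.13.55
First usable = network + 1
Last usable = broadcast - 1
Range: 134.168.13.49 to 134.168.13.54


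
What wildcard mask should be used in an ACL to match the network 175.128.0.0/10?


Subnet mask: 255.192.0.0
Wildcard = 255.255.255.255 - subnet mask
255 - 255 = 0
255 - 192 = 63
255 - 0 = 255
255 - 0 = 255
Wildcard: 0.63.255.255


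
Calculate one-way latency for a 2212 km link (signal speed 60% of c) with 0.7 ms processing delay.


Speed = 0.6 * 3e5 km/s = 180000 km/s
Propagation delay = 2212 / 180000 = 0.0123 s = 12.2889 ms
Processing delay = 0.7 ms
Total one-way latency = 12.9889 ms


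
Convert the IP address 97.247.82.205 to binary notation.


97 = 01100001
247 = 11110111
82 = 01010010
205 = 11001101
Binary: 01100001.11110111.01010010.11001101


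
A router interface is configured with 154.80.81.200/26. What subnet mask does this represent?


/26 means 26 network bits, 6 host bits
Binary: 11111111111111111111111111000000
Mask: 255.255.255.192


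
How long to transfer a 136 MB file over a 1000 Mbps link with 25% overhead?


Effective throughput = 1000 * (1 - 25/100) = 750 Mbps
File size in Mb = 136 * 8 = 1088 Mb
Time = 1088 / 750
Time = 1.4507 seconds


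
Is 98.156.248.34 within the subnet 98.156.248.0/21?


Subnet network: 98.156.248.0
Test IP AND mask: 98.156.248.0
Yes, 98.156.248.34 is in 98.156.248.0/21


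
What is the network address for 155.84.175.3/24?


IP:   10011011.01010100.10101111.00000011
Mask: 11111111.11111111.11111111.00000000
AND operation:
Net:  10011011.01010100.10101111.00000000
Network: 155.84.175.0/24


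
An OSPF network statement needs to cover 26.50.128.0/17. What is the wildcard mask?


Subnet mask: 255.255.128.0
Wildcard = 255.255.255.255 - subnet mask
255 - 255 = 0
255 - 255 = 0
255 - 128 = 127
255 - 0 = 255
Wildcard: 0.0.127.255


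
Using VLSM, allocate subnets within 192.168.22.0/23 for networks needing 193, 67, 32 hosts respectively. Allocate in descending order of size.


193 hosts -> /24 (254 usable): 192.168.22.0/24
67 hosts -> /25 (126 usable): 192.168.23.0/25
32 hosts -> /26 (62 usable): 192.168.23.128/26
Allocation: 192.168.22.0/24 (193 hosts, 254 usable); 192.168.23.0/25 (67 hosts, 126 usable); 192.168.23.128/26 (32 hosts, 62 usable)


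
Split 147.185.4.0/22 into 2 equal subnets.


New prefix = 22 + 1 = 23
Each subnet has 512 addresses
  147.185.4.0/23
  147.185.6.0/23
Subnets: 147.185.4.0/23, 147.185.6.0/23


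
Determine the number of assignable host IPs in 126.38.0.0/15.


Host bits = 32 - 15 = 17
Total addresses = 2^17 = 131072
Usable = total - 2 (network and broadcast)
Usable hosts: 131070


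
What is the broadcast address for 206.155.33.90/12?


Network: 206.144.0.0/12
Host bits = 20
Set all host bits to 1:
Broadcast: 206.159.255.255


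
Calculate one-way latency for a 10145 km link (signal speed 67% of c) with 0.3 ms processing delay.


Speed = 0.67 * 3e5 km/s = 201000 km/s
Propagation delay = 10145 / 201000 = 0.0505 s = 50.4726 ms
Processing delay = 0.3 ms
Total one-way latency = 50.7726 ms


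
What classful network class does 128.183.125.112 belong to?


First octet: 128
Binary: 10000000
10xxxxxx -> Class B (128-191)
Class B, default mask 255.255.0.0 (/16)


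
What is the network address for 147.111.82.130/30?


IP:   10010011.01101111.01010010.10000010
Mask: 11111111.11111111.11111111.11111100
AND operation:
Net:  10010011.01101111.01010010.10000000
Network: 147.111.82.128/30


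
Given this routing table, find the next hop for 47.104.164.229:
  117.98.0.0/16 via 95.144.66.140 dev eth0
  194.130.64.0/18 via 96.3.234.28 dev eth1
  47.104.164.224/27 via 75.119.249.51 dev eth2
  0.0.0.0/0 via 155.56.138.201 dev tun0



Longest prefix match for 47.104.164.229:
  /16 117.98.0.0: no
  /18 194.130.64.0: no
  /27 47.104.164.224: MATCH
  /0 0.0.0.0: MATCH
Selected: next-hop 75.119.249.51 via eth2 (matched /27)


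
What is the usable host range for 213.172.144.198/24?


Network: 213.172.144.0
Broadcast: 213.172.144.255
First usable = network + 1
Last usable = broadcast - 1
Range: 213.172.144.1 to 213.172.144.254


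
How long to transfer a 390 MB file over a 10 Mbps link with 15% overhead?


Effective throughput = 10 * (1 - 15/100) = 8.5 Mbps
File size in Mb = 390 * 8 = 3120 Mb
Time = 3120 / 8.5
Time = 367.0588 seconds


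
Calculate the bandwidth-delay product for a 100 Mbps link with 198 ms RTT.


BDP = bandwidth * RTT
= 100 Mbps * 198 ms
= 100 * 1e6 * 198 / 1000 bits
= 19800000 bits
= 2475000 bytes
= 2416.9922 KB
BDP = 19800000 bits (2475000 bytes)


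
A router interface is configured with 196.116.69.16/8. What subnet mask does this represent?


/8 means 8 network bits, 24 host bits
Binary: 11111111000000000000000000000000
Mask: 255.0.0.0


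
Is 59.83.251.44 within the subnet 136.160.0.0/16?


Subnet network: 136.160.0.0
Test IP AND mask: 59.83.0.0
No, 59.83.251.44 is not in 136.160.0.0/16


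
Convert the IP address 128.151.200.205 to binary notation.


128 = 10000000
151 = 10010111
200 = 11001000
205 = 11001101
Binary: 10000000.10010111.11001000.11001101


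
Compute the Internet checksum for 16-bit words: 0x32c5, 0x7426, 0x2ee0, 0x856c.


Sum all words (with carry folding):
+ 0x32c5 = 0x32c5
+ 0x7426 = 0xa6eb
+ 0x2ee0 = 0xd5cb
+ 0x856c = 0x5b38
One's complement: ~0x5b38
Checksum = 0xa4c7


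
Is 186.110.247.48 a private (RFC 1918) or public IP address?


RFC 1918 private ranges:
  10.0.0.0/8 (10.0.0.0 - 10.255.255.255)
  172.16.0.0/12 (172.16.0.0 - 172.31.255.255)
  192.168.0.0/16 (192.168.0.0 - 192.168.255.255)
Public (not in any RFC 1918 range)


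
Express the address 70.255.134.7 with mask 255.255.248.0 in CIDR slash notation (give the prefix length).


Binary: 11111111.11111111.11111000.00000000
Count leading 1s
Prefix: /21


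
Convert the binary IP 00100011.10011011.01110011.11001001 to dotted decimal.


00100011 = 35
10011011 = 155
01110011 = 115
11001001 = 201
IP: 35.155.115.201


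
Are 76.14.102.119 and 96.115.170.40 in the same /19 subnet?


Mask: 255.255.224.0
76.14.102.119 AND mask = 76.14.96.0
96.115.170.40 AND mask = 96.115.160.0
No, different subnets (76.14.96.0 vs 96.115.160.0)


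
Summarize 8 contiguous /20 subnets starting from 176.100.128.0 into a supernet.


Original prefix: /20
Number of subnets: 8 = 2^3
New prefix = 20 - 3 = 17
Supernet: 176.100.128.0/17


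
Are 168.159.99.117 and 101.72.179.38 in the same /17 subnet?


Mask: 255.255.128.0
168.159.99.117 AND mask = 168.159.0.0
101.72.179.38 AND mask = 101.72.128.0
No, different subnets (168.159.0.0 vs 101.72.128.0)


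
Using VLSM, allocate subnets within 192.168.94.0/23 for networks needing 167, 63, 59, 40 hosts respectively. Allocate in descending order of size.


167 hosts -> /24 (254 usable): 192.168.94.0/24
63 hosts -> /25 (126 usable): 192.168.95.0/25
59 hosts -> /26 (62 usable): 192.168.95.128/26
40 hosts -> /26 (62 usable): 192.168.95.192/26
Allocation: 192.168.94.0/24 (167 hosts, 254 usable); 192.168.95.0/25 (63 hosts, 126 usable); 192.168.95.128/26 (59 hosts, 62 usable); 192.168.95.192/26 (40 hosts, 62 usable)


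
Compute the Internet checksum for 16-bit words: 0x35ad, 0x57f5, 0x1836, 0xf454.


Sum all words (with carry folding):
+ 0x35ad = 0x35ad
+ 0x57f5 = 0x8da2
+ 0x1836 = 0xa5d8
+ 0xf454 = 0x9a2d
One's complement: ~0x9a2d
Checksum = 0x65d2


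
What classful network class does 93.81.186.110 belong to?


First octet: 93
Binary: 01011101
0xxxxxxx -> Class A (1-126)
Class A, default mask 255.0.0.0 (/8)


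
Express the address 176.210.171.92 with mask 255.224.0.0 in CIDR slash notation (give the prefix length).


Binary: 11111111.11100000.00000000.00000000
Count leading 1s
Prefix: /11


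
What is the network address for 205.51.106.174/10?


IP:   11001101.00110011.01101010.10101110
Mask: 11111111.11000000.00000000.00000000
AND operation:
Net:  11001101.00000000.00000000.00000000
Network: 205.0.0.0/10


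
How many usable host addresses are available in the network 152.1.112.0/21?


Host bits = 32 - 21 = 11
Total addresses = 2^11 = 2048
Usable = total - 2 (network and broadcast)
Usable hosts: 2046


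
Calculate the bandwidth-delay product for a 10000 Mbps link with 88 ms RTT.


BDP = bandwidth * RTT
= 10000 Mbps * 88 ms
= 10000 * 1e6 * 88 / 1000 bits
= 880000000 bits
= 110000000 bytes
= 107421.875 KB
BDP = 880000000 bits (110000000 bytes)


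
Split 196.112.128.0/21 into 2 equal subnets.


New prefix = 21 + 1 = 22
Each subnet has 1024 addresses
  196.112.128.0/22
  196.112.132.0/22
Subnets: 196.112.128.0/22, 196.112.132.0/22


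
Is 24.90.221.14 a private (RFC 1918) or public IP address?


RFC 1918 private ranges:
  10.0.0.0/8 (10.0.0.0 - 10.255.255.255)
  172.16.0.0/12 (172.16.0.0 - 172.31.255.255)
  192.168.0.0/16 (192.168.0.0 - 192.168.255.255)
Public (not in any RFC 1918 range)


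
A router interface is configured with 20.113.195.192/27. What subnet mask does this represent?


/27 means 27 network bits, 5 host bits
Binary: 11111111111111111111111111100000
Mask: 255.255.255.224


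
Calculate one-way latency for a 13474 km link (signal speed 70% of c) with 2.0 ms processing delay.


Speed = 0.7 * 3e5 km/s = 210000 km/s
Propagation delay = 13474 / 210000 = 0.0642 s = 64.1619 ms
Processing delay = 2.0 ms
Total one-way latency = 66.1619 ms


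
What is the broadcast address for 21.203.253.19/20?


Network: 21.203.240.0/20
Host bits = 12
Set all host bits to 1:
Broadcast: 21.203.255.255


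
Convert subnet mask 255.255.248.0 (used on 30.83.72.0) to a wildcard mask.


Subnet mask: 255.255.248.0
Wildcard = 255.255.255.255 - subnet mask
255 - 255 = 0
255 - 255 = 0
255 - 248 = 7
255 - 0 = 255
Wildcard: 0.0.7.255


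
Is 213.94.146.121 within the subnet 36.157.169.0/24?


Subnet network: 36.157.169.0
Test IP AND mask: 213.94.146.0
No, 213.94.146.121 is not in 36.157.169.0/24


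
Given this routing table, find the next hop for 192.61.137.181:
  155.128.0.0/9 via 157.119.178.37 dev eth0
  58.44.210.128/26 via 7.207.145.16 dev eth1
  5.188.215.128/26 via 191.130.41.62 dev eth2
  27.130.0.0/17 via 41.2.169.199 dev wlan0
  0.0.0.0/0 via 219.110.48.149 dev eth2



Longest prefix match for 192.61.137.181:
  /9 155.128.0.0: no
  /26 58.44.210.128: no
  /26 5.188.215.128: no
  /17 27.130.0.0: no
  /0 0.0.0.0: MATCH
Selected: next-hop 219.110.48.149 via eth2 (matched /0)


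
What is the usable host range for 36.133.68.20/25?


Network: 36.133.68.0
Broadcast: 36.133.68.127
First usable = network + 1
Last usable = broadcast - 1
Range: 36.133.68.1 to 36.133.68.126


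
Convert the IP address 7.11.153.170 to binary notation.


7 = 00000111
11 = 00001011
153 = 10011001
170 = 10101010
Binary: 00000111.00001011.10011001.10101010


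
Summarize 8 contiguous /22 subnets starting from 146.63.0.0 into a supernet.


Original prefix: /22
Number of subnets: 8 = 2^3
New prefix = 22 - 3 = 19
Supernet: 146.63.0.0/19


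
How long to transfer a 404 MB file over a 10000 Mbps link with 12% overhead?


Effective throughput = 10000 * (1 - 12/100) = 8800 Mbps
File size in Mb = 404 * 8 = 3232 Mb
Time = 3232 / 8800
Time = 0.3673 seconds


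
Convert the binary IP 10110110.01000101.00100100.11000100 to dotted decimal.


10110110 = 182
01000101 = 69
00100100 = 36
11000100 = 196
IP: 182.69.36.196


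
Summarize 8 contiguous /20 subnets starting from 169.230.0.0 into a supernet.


Original prefix: /20
Number of subnets: 8 = 2^3
New prefix = 20 - 3 = 17
Supernet: 169.230.0.0/17


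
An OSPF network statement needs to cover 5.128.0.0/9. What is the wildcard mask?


Subnet mask: 255.128.0.0
Wildcard = 255.255.255.255 - subnet mask
255 - 255 = 0
255 - 128 = 127
255 - 0 = 255
255 - 0 = 255
Wildcard: 0.127.255.255


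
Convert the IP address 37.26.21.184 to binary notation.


37 = 00100101
26 = 00011010
21 = 00010101
184 = 10111000
Binary: 00100101.00011010.00010101.10111000
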